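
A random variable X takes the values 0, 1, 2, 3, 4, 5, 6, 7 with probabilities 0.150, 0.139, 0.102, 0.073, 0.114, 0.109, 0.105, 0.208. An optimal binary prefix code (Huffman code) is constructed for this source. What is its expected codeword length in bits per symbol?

2.967 bits/symbol

Repeatedly combine the two least-probable nodes; the expected code length is the sum of the merged weights.
merge 73/1000 + 51/500 → 7/40
merge 21/200 + 109/1000 → 107/500
merge 57/500 + 139/1000 → 253/1000
merge 3/20 + 7/40 → 13/40
merge 26/125 + 107/500 → 211/500
merge 253/1000 + 13/40 → 289/500
merge 211/500 + 289/500 → 1
L = 7/40 + 107/500 + 253/1000 + 13/40 + 211/500 + 289/500 + 1 = 2967/1000 = 2.967 bits/symbol.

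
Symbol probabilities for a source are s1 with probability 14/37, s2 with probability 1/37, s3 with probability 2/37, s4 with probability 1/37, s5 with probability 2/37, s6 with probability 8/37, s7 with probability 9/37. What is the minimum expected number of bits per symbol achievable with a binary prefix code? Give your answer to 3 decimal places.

Repeatedly combine the two least-probable nodes; the expected code length is the sum of the merged weights.
merge 1/37 + 1/37 → 2/37
merge 2/37 + 2/37 → 4/37
merge 2/37 + 4/37 → 6/37
merge 6/37 + 8/37 → 14/37
merge 9/37 + 14/37 → 23/37
merge 14/37 + 23/37 → 1
L = 2/37 + 4/37 + 6/37 + 14/37 + 23/37 + 1 = 86/37 ≈ 2.324 bits/symbol.

2.324 bits/symbol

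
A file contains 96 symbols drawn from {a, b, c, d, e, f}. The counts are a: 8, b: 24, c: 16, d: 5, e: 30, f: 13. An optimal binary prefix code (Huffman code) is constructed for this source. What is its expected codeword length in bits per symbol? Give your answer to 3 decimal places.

Probabilities are the counts divided by 96.
Repeatedly combine the two least-probable nodes; the expected code length is the sum of the merged weights.
merge 5/96 + 1/12 → 13/96
merge 13/96 + 13/96 → 13/48
merge 1/6 + 1/4 → 5/12
merge 13/48 + 5/16 → 7/12
merge 5/12 + 7/12 → 1
L = 13/96 + 13/48 + 5/12 + 7/12 + 1 = 77/32 ≈ 2.406 bits/symbol.

2.406 bits/symbol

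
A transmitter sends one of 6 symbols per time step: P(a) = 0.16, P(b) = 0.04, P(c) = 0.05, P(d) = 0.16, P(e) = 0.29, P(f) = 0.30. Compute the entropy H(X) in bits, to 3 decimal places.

2.287 bits

H = −Σ pᵢ log₂ pᵢ.
−0.16·log₂(0.16) = 0.4230
−0.04·log₂(0.04) = 0.1858
−0.05·log₂(0.05) = 0.2161
−0.16·log₂(0.16) = 0.4230
−0.29·log₂(0.29) = 0.5179
−0.30·log₂(0.30) = 0.5211
Sum ≈ 2.2869 → 2.287 bits.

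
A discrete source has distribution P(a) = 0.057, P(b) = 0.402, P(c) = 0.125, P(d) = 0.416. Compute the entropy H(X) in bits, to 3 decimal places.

1.665 bits

H = −Σ pᵢ log₂ pᵢ.
−0.057·log₂(0.057) = 0.2356
−0.402·log₂(0.402) = 0.5285
−0.125·log₂(0.125) = 0.3750
−0.416·log₂(0.416) = 0.5264
Sum ≈ 1.6655 → 1.665 bits.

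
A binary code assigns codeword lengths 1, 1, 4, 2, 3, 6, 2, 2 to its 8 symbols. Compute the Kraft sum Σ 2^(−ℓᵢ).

1.953125

With common denominator 2^6 = 64: Σ 2^(−ℓᵢ) = 32/64 + 32/64 + 4/64 + 16/64 + 8/64 + 1/64 + 16/64 + 16/64 = 125/64 = 1.953125.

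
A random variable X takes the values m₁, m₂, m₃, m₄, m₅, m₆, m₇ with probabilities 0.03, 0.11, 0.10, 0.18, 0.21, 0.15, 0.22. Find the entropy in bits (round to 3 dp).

2.643 bits

H = −Σ pᵢ log₂ pᵢ.
−0.03·log₂(0.03) = 0.1518
−0.11·log₂(0.11) = 0.3503
−0.10·log₂(0.10) = 0.3322
−0.18·log₂(0.18) = 0.4453
−0.21·log₂(0.21) = 0.4728
−0.15·log₂(0.15) = 0.4105
−0.22·log₂(0.22) = 0.4806
Sum ≈ 2.6435 → 2.643 bits.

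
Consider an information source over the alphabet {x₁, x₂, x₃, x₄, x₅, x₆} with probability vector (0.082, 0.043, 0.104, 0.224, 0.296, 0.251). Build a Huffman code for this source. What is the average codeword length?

Repeatedly combine the two least-probable nodes; the expected code length is the sum of the merged weights.
merge 43/1000 + 41/500 → 1/8
merge 13/125 + 1/8 → 229/1000
merge 28/125 + 229/1000 → 453/1000
merge 251/1000 + 37/125 → 547/1000
merge 453/1000 + 547/1000 → 1
L = 1/8 + 229/1000 + 453/1000 + 547/1000 + 1 = 1177/500 = 2.354 bits/symbol.

2.354 bits/symbol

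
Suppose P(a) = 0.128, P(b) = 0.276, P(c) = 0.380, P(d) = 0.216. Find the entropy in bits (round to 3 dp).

H = −Σ pᵢ log₂ pᵢ.
−0.128·log₂(0.128) = 0.3796
−0.276·log₂(0.276) = 0.5126
−0.380·log₂(0.380) = 0.5305
−0.216·log₂(0.216) = 0.4776
Sum ≈ 1.9002 → 1.900 bits.

1.900 bits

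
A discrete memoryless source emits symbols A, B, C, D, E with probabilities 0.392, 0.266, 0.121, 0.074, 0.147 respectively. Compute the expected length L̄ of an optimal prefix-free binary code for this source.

Repeatedly combine the two least-probable nodes; the expected code length is the sum of the merged weights.
merge 37/500 + 121/1000 → 39/200
merge 147/1000 + 39/200 → 171/500
merge 133/500 + 171/500 → 76/125
merge 49/125 + 76/125 → 1
L = 39/200 + 171/500 + 76/125 + 1 = 429/200 = 2.145 bits/symbol.

2.145 bits/symbol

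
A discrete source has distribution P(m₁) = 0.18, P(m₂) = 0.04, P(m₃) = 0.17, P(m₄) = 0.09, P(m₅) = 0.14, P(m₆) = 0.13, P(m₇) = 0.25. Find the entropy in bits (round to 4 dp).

2.6581 bits

H = −Σ pᵢ log₂ pᵢ.
−0.18·log₂(0.18) = 0.4453
−0.04·log₂(0.04) = 0.1858
−0.17·log₂(0.17) = 0.4346
−0.09·log₂(0.09) = 0.3127
−0.14·log₂(0.14) = 0.3971
−0.13·log₂(0.13) = 0.3826
−0.25·log₂(0.25) = 0.5000
Sum ≈ 2.6581 → 2.6581 bits.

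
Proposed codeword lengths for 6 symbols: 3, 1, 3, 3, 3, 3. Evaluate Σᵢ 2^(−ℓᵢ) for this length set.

1.125

With common denominator 2^3 = 8: Σ 2^(−ℓᵢ) = 1/8 + 4/8 + 1/8 + 1/8 + 1/8 + 1/8 = 9/8 = 1.125.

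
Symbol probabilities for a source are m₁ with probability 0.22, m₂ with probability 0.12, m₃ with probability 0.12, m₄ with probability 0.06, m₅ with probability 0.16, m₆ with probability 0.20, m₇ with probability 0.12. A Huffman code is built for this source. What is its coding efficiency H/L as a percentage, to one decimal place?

98.3%

Entropy H = −Σ p log₂ p ≈ 2.7127 bits.
Huffman merges: 3/50+3/25→9/50; 3/25+3/25→6/25; 4/25+9/50→17/50; 1/5+11/50→21/50; 6/25+17/50→29/50; 21/50+29/50→1. L = 69/25 ≈ 2.7600.
Efficiency = H/L = 2.7127/2.7600 = 98.3%.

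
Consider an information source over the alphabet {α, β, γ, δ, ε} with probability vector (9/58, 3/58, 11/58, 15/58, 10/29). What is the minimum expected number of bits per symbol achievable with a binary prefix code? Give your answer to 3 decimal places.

2.207 bits/symbol

Repeatedly combine the two least-probable nodes; the expected code length is the sum of the merged weights.
merge 3/58 + 9/58 → 6/29
merge 11/58 + 6/29 → 23/58
merge 15/58 + 10/29 → 35/58
merge 23/58 + 35/58 → 1
L = 6/29 + 23/58 + 35/58 + 1 = 64/29 ≈ 2.207 bits/symbol.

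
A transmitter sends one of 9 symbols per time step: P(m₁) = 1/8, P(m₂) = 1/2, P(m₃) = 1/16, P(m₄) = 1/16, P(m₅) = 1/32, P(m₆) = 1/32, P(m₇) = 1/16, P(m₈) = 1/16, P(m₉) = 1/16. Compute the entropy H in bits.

Each probability is a power of 1/2, so log₂(1/p) is an integer.
H = Σ p·log₂(1/p) = 1/8·3 + 1/2·1 + 1/16·4 + 1/16·4 + 1/32·5 + 1/32·5 + 1/16·4 + 1/16·4 + 1/16·4 = 2.4375 bits.

2.4375 bits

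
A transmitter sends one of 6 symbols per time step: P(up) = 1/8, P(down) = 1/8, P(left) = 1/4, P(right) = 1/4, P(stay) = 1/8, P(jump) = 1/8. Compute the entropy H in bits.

Each probability is a power of 1/2, so log₂(1/p) is an integer.
H = Σ p·log₂(1/p) = 1/8·3 + 1/8·3 + 1/4·2 + 1/4·2 + 1/8·3 + 1/8·3 = 2.5 bits.

2.5 bits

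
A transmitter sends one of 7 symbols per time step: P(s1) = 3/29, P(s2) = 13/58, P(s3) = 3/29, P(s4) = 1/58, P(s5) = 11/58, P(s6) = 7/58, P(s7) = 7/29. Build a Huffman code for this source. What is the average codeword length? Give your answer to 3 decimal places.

2.655 bits/symbol

Repeatedly combine the two least-probable nodes; the expected code length is the sum of the merged weights.
merge 1/58 + 3/29 → 7/58
merge 3/29 + 7/58 → 13/58
merge 7/58 + 11/58 → 9/29
merge 13/58 + 13/58 → 13/29
merge 7/29 + 9/29 → 16/29
merge 13/29 + 16/29 → 1
L = 7/58 + 13/58 + 9/29 + 13/29 + 16/29 + 1 = 77/29 ≈ 2.655 bits/symbol.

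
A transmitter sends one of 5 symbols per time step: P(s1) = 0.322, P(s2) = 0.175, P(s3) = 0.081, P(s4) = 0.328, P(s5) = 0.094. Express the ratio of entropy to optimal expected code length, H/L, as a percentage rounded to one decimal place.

96.9%

Entropy H = −Σ p log₂ p ≈ 2.1083 bits.
Huffman merges: 81/1000+47/500→7/40; 7/40+7/40→7/20; 161/500+41/125→13/20; 7/20+13/20→1. L = 87/40 ≈ 2.1750.
Efficiency = H/L = 2.1083/2.1750 = 96.9%.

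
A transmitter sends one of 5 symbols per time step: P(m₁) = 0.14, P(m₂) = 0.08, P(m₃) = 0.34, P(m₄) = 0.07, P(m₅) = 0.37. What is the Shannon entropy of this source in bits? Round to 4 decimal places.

2.0171 bits

H = −Σ pᵢ log₂ pᵢ.
−0.14·log₂(0.14) = 0.3971
−0.08·log₂(0.08) = 0.2915
−0.34·log₂(0.34) = 0.5292
−0.07·log₂(0.07) = 0.2686
−0.37·log₂(0.37) = 0.5307
Sum ≈ 2.0171 → 2.0171 bits.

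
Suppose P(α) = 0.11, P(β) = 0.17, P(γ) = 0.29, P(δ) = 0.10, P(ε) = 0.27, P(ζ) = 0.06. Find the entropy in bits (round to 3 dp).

H = −Σ pᵢ log₂ pᵢ.
−0.11·log₂(0.11) = 0.3503
−0.17·log₂(0.17) = 0.4346
−0.29·log₂(0.29) = 0.5179
−0.10·log₂(0.10) = 0.3322
−0.27·log₂(0.27) = 0.5100
−0.06·log₂(0.06) = 0.2435
Sum ≈ 2.3885 → 2.389 bits.

2.389 bits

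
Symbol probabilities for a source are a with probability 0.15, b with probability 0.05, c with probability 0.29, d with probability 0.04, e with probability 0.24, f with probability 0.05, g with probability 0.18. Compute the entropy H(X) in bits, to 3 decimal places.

H = −Σ pᵢ log₂ pᵢ.
−0.15·log₂(0.15) = 0.4105
−0.05·log₂(0.05) = 0.2161
−0.29·log₂(0.29) = 0.5179
−0.04·log₂(0.04) = 0.1858
−0.24·log₂(0.24) = 0.4941
−0.05·log₂(0.05) = 0.2161
−0.18·log₂(0.18) = 0.4453
Sum ≈ 2.4858 → 2.486 bits.

2.486 bits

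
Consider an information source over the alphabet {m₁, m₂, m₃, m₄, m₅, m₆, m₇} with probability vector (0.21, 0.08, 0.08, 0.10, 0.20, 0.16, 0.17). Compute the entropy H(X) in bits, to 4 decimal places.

H = −Σ pᵢ log₂ pᵢ.
−0.21·log₂(0.21) = 0.4728
−0.08·log₂(0.08) = 0.2915
−0.08·log₂(0.08) = 0.2915
−0.10·log₂(0.10) = 0.3322
−0.20·log₂(0.20) = 0.4644
−0.16·log₂(0.16) = 0.4230
−0.17·log₂(0.17) = 0.4346
Sum ≈ 2.7100 → 2.7100 bits.

2.7100 bits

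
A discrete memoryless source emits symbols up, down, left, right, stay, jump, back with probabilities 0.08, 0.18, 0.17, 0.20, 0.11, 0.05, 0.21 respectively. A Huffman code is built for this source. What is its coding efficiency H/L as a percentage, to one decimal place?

Entropy H = −Σ p log₂ p ≈ 2.6750 bits.
Huffman merges: 1/20+2/25→13/100; 11/100+13/100→6/25; 17/100+9/50→7/20; 1/5+21/100→41/100; 6/25+7/20→59/100; 41/100+59/100→1. L = 68/25 ≈ 2.7200.
Efficiency = H/L = 2.6750/2.7200 = 98.3%.

98.3%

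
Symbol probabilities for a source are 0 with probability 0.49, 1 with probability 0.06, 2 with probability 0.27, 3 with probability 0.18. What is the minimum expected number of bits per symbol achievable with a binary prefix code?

1.75 bits/symbol

Repeatedly combine the two least-probable nodes; the expected code length is the sum of the merged weights.
merge 3/50 + 9/50 → 6/25
merge 6/25 + 27/100 → 51/100
merge 49/100 + 51/100 → 1
L = 6/25 + 51/100 + 1 = 7/4 = 1.75 bits/symbol.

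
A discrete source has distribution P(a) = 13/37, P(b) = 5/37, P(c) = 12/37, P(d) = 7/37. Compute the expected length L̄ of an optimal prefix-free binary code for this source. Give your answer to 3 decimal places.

1.973 bits/symbol

Repeatedly combine the two least-probable nodes; the expected code length is the sum of the merged weights.
merge 5/37 + 7/37 → 12/37
merge 12/37 + 12/37 → 24/37
merge 13/37 + 24/37 → 1
L = 12/37 + 24/37 + 1 = 73/37 ≈ 1.973 bits/symbol.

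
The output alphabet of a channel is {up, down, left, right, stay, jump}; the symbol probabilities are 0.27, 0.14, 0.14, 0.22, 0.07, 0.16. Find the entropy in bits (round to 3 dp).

2.476 bits

H = −Σ pᵢ log₂ pᵢ.
−0.27·log₂(0.27) = 0.5100
−0.14·log₂(0.14) = 0.3971
−0.14·log₂(0.14) = 0.3971
−0.22·log₂(0.22) = 0.4806
−0.07·log₂(0.07) = 0.2686
−0.16·log₂(0.16) = 0.4230
Sum ≈ 2.4764 → 2.476 bits.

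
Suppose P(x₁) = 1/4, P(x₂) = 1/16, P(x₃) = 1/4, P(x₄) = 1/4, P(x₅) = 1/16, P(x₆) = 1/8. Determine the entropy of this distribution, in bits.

Each probability is a power of 1/2, so log₂(1/p) is an integer.
H = Σ p·log₂(1/p) = 1/4·2 + 1/16·4 + 1/4·2 + 1/4·2 + 1/16·4 + 1/8·3 = 2.375 bits.

2.375 bits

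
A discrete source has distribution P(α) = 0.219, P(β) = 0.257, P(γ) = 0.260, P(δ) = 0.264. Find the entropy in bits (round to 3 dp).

1.996 bits

H = −Σ pᵢ log₂ pᵢ.
−0.219·log₂(0.219) = 0.4798
−0.257·log₂(0.257) = 0.5038
−0.260·log₂(0.260) = 0.5053
−0.264·log₂(0.264) = 0.5072
Sum ≈ 1.9961 → 1.996 bits.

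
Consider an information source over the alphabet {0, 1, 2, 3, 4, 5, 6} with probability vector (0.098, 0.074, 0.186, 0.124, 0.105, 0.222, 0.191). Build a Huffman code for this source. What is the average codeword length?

Repeatedly combine the two least-probable nodes; the expected code length is the sum of the merged weights.
merge 37/500 + 49/500 → 43/250
merge 21/200 + 31/250 → 229/1000
merge 43/250 + 93/500 → 179/500
merge 191/1000 + 111/500 → 413/1000
merge 229/1000 + 179/500 → 587/1000
merge 413/1000 + 587/1000 → 1
L = 43/250 + 229/1000 + 179/500 + 413/1000 + 587/1000 + 1 = 2759/1000 = 2.759 bits/symbol.

2.759 bits/symbol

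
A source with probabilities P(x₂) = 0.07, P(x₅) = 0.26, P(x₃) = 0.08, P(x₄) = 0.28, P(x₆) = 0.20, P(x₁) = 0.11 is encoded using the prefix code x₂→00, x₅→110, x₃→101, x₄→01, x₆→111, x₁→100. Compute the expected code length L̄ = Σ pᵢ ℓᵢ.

L̄ = Σ pᵢ·ℓᵢ = 0.07·2 + 0.26·3 + 0.08·3 + 0.28·2 + 0.20·3 + 0.11·3 = 2.65 bits/symbol.

2.65 bits/symbol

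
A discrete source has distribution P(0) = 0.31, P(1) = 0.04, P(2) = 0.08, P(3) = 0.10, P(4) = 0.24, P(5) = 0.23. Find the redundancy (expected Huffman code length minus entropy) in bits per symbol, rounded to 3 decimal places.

Entropy H = −Σ p log₂ p ≈ 2.3151 bits.
Huffman merges: 1/25+2/25→3/25; 1/10+3/25→11/50; 11/50+23/100→9/20; 6/25+31/100→11/20; 9/20+11/20→1. L = 117/50 ≈ 2.3400.
L − H = 2.3400 − 2.3151 = 0.025 bits.

0.025 bits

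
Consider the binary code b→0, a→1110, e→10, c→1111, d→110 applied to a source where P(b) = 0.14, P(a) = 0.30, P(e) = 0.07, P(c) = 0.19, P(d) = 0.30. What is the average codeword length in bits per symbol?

3.14 bits/symbol

L̄ = Σ pᵢ·ℓᵢ = 0.14·1 + 0.30·4 + 0.07·2 + 0.19·4 + 0.30·3 = 3.14 bits/symbol.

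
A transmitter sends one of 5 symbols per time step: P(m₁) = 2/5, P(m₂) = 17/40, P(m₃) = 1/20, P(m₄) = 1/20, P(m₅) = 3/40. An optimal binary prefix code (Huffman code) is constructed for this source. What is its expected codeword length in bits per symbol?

Repeatedly combine the two least-probable nodes; the expected code length is the sum of the merged weights.
merge 1/20 + 1/20 → 1/10
merge 3/40 + 1/10 → 7/40
merge 7/40 + 2/5 → 23/40
merge 17/40 + 23/40 → 1
L = 1/10 + 7/40 + 23/40 + 1 = 37/20 = 1.85 bits/symbol.

1.85 bits/symbol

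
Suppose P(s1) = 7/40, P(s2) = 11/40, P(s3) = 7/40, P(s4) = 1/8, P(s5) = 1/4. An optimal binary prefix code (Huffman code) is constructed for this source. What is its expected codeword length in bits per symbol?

Repeatedly combine the two least-probable nodes; the expected code length is the sum of the merged weights.
merge 1/8 + 7/40 → 3/10
merge 7/40 + 1/4 → 17/40
merge 11/40 + 3/10 → 23/40
merge 17/40 + 23/40 → 1
L = 3/10 + 17/40 + 23/40 + 1 = 23/10 = 2.3 bits/symbol.

2.3 bits/symbol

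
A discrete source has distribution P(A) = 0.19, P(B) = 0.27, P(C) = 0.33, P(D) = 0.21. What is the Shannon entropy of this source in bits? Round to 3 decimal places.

H = −Σ pᵢ log₂ pᵢ.
−0.19·log₂(0.19) = 0.4552
−0.27·log₂(0.27) = 0.5100
−0.33·log₂(0.33) = 0.5278
−0.21·log₂(0.21) = 0.4728
Sum ≈ 1.9659 → 1.966 bits.

1.966 bits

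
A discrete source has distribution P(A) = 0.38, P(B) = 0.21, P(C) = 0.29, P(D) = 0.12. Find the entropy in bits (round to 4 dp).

1.8882 bits

H = −Σ pᵢ log₂ pᵢ.
−0.38·log₂(0.38) = 0.5305
−0.21·log₂(0.21) = 0.4728
−0.29·log₂(0.29) = 0.5179
−0.12·log₂(0.12) = 0.3671
Sum ≈ 1.8882 → 1.8882 bits.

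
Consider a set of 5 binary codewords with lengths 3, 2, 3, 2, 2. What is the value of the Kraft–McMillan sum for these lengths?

1

With common denominator 2^3 = 8: Σ 2^(−ℓᵢ) = 1/8 + 2/8 + 1/8 + 2/8 + 2/8 = 8/8 = 1.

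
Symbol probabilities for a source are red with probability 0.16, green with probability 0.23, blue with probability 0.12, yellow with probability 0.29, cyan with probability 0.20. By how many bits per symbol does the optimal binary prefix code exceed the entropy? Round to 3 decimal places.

0.020 bits

Entropy H = −Σ p log₂ p ≈ 2.2600 bits.
Huffman merges: 3/25+4/25→7/25; 1/5+23/100→43/100; 7/25+29/100→57/100; 43/100+57/100→1. L = 57/25 ≈ 2.2800.
L − H = 2.2800 − 2.2600 = 0.020 bits.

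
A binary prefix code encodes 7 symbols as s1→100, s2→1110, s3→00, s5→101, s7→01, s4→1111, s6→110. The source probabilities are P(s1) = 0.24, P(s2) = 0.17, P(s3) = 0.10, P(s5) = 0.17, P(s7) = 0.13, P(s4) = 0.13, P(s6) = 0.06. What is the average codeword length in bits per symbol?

3.07 bits/symbol

L̄ = Σ pᵢ·ℓᵢ = 0.24·3 + 0.17·4 + 0.10·2 + 0.17·3 + 0.13·2 + 0.13·4 + 0.06·3 = 3.07 bits/symbol.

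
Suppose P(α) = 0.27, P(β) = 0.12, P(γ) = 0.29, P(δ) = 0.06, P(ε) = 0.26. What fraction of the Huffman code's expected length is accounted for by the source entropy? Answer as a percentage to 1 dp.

Entropy H = −Σ p log₂ p ≈ 2.1438 bits.
Huffman merges: 3/50+3/25→9/50; 9/50+13/50→11/25; 27/100+29/100→14/25; 11/25+14/25→1. L = 109/50 ≈ 2.1800.
Efficiency = H/L = 2.1438/2.1800 = 98.3%.

98.3%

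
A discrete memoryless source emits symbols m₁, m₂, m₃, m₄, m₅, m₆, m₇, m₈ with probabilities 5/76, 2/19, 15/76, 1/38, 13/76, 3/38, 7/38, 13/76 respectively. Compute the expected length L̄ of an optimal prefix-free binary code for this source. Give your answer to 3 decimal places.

Repeatedly combine the two least-probable nodes; the expected code length is the sum of the merged weights.
merge 1/38 + 5/76 → 7/76
merge 3/38 + 7/76 → 13/76
merge 2/19 + 13/76 → 21/76
merge 13/76 + 13/76 → 13/38
merge 7/38 + 15/76 → 29/76
merge 21/76 + 13/38 → 47/76
merge 29/76 + 47/76 → 1
L = 7/76 + 13/76 + 21/76 + 13/38 + 29/76 + 47/76 + 1 = 219/76 ≈ 2.882 bits/symbol.

2.882 bits/symbol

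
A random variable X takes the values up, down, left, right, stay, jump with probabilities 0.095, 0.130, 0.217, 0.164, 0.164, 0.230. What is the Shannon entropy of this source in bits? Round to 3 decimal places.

2.527 bits

H = −Σ pᵢ log₂ pᵢ.
−0.095·log₂(0.095) = 0.3226
−0.130·log₂(0.130) = 0.3826
−0.217·log₂(0.217) = 0.4783
−0.164·log₂(0.164) = 0.4278
−0.164·log₂(0.164) = 0.4278
−0.230·log₂(0.230) = 0.4877
Sum ≈ 2.5267 → 2.527 bits.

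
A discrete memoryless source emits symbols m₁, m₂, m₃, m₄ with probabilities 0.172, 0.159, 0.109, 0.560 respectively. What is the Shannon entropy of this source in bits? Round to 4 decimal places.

1.6756 bits

H = −Σ pᵢ log₂ pᵢ.
−0.172·log₂(0.172) = 0.4368
−0.159·log₂(0.159) = 0.4218
−0.109·log₂(0.109) = 0.3485
−0.560·log₂(0.560) = 0.4684
Sum ≈ 1.6756 → 1.6756 bits.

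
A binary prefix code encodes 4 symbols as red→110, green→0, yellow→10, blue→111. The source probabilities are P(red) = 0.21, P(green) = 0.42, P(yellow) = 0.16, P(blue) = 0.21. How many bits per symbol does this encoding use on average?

L̄ = Σ pᵢ·ℓᵢ = 0.21·3 + 0.42·1 + 0.16·2 + 0.21·3 = 2 bits/symbol.

2 bits/symbol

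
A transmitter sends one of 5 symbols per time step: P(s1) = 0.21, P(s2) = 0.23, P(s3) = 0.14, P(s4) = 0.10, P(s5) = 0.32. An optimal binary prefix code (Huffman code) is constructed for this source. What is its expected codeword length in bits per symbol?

Repeatedly combine the two least-probable nodes; the expected code length is the sum of the merged weights.
merge 1/10 + 7/50 → 6/25
merge 21/100 + 23/100 → 11/25
merge 6/25 + 8/25 → 14/25
merge 11/25 + 14/25 → 1
L = 6/25 + 11/25 + 14/25 + 1 = 56/25 = 2.24 bits/symbol.

2.24 bits/symbol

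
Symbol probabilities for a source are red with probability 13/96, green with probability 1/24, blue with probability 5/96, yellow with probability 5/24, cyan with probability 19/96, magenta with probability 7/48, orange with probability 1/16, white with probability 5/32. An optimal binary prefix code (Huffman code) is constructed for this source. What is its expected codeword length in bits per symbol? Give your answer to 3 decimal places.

Repeatedly combine the two least-probable nodes; the expected code length is the sum of the merged weights.
merge 1/24 + 5/96 → 3/32
merge 1/16 + 3/32 → 5/32
merge 13/96 + 7/48 → 9/32
merge 5/32 + 5/32 → 5/16
merge 19/96 + 5/24 → 13/32
merge 9/32 + 5/16 → 19/32
merge 13/32 + 19/32 → 1
L = 3/32 + 5/32 + 9/32 + 5/16 + 13/32 + 19/32 + 1 = 91/32 ≈ 2.844 bits/symbol.

2.844 bits/symbol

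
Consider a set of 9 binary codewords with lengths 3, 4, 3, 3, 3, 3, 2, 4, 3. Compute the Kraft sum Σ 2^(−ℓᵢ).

1.125

With common denominator 2^4 = 16: Σ 2^(−ℓᵢ) = 2/16 + 1/16 + 2/16 + 2/16 + 2/16 + 2/16 + 4/16 + 1/16 + 2/16 = 18/16 = 1.125.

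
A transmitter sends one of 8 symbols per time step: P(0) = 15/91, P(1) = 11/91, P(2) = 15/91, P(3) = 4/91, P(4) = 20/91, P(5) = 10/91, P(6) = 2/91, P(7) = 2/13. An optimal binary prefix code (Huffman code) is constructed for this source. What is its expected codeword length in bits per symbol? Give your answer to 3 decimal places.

2.846 bits/symbol

Repeatedly combine the two least-probable nodes; the expected code length is the sum of the merged weights.
merge 2/91 + 4/91 → 6/91
merge 6/91 + 10/91 → 16/91
merge 11/91 + 2/13 → 25/91
merge 15/91 + 15/91 → 30/91
merge 16/91 + 20/91 → 36/91
merge 25/91 + 30/91 → 55/91
merge 36/91 + 55/91 → 1
L = 6/91 + 16/91 + 25/91 + 30/91 + 36/91 + 55/91 + 1 = 37/13 ≈ 2.846 bits/symbol.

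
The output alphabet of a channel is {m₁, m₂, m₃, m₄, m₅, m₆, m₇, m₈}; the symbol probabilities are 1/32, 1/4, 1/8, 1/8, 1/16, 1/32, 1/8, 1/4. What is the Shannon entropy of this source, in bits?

2.6875 bits

Each probability is a power of 1/2, so log₂(1/p) is an integer.
H = Σ p·log₂(1/p) = 1/32·5 + 1/4·2 + 1/8·3 + 1/8·3 + 1/16·4 + 1/32·5 + 1/8·3 + 1/4·2 = 2.6875 bits.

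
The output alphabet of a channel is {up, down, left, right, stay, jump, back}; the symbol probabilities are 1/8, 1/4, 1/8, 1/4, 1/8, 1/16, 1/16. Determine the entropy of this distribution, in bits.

2.625 bits

Each probability is a power of 1/2, so log₂(1/p) is an integer.
H = Σ p·log₂(1/p) = 1/8·3 + 1/4·2 + 1/8·3 + 1/4·2 + 1/8·3 + 1/16·4 + 1/16·4 = 2.625 bits.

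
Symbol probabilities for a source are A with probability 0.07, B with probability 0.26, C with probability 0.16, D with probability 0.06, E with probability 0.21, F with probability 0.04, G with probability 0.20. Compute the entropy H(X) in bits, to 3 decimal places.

H = −Σ pᵢ log₂ pᵢ.
−0.07·log₂(0.07) = 0.2686
−0.26·log₂(0.26) = 0.5053
−0.16·log₂(0.16) = 0.4230
−0.06·log₂(0.06) = 0.2435
−0.21·log₂(0.21) = 0.4728
−0.04·log₂(0.04) = 0.1858
−0.20·log₂(0.20) = 0.4644
Sum ≈ 2.5634 → 2.563 bits.

2.563 bits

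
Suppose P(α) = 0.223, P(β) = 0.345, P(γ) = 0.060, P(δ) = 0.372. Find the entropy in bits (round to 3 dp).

H = −Σ pᵢ log₂ pᵢ.
−0.223·log₂(0.223) = 0.4828
−0.345·log₂(0.345) = 0.5297
−0.060·log₂(0.060) = 0.2435
−0.372·log₂(0.372) = 0.5307
Sum ≈ 1.7867 → 1.787 bits.

1.787 bits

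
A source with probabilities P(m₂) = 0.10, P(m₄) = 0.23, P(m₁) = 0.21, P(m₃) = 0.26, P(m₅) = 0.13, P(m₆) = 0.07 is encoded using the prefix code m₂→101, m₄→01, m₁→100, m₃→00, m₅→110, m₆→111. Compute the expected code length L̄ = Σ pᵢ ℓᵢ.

L̄ = Σ pᵢ·ℓᵢ = 0.10·3 + 0.23·2 + 0.21·3 + 0.26·2 + 0.13·3 + 0.07·3 = 2.51 bits/symbol.

2.51 bits/symbol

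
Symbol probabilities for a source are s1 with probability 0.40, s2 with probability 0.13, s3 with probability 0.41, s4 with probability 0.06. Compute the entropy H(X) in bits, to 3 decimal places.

H = −Σ pᵢ log₂ pᵢ.
−0.40·log₂(0.40) = 0.5288
−0.13·log₂(0.13) = 0.3826
−0.41·log₂(0.41) = 0.5274
−0.06·log₂(0.06) = 0.2435
Sum ≈ 1.6823 → 1.682 bits.

1.682 bits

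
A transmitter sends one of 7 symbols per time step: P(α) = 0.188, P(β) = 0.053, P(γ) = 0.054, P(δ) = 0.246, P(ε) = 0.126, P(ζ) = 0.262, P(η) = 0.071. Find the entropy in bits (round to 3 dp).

H = −Σ pᵢ log₂ pᵢ.
−0.188·log₂(0.188) = 0.4533
−0.053·log₂(0.053) = 0.2246
−0.054·log₂(0.054) = 0.2274
−0.246·log₂(0.246) = 0.4977
−0.126·log₂(0.126) = 0.3766
−0.262·log₂(0.262) = 0.5063
−0.071·log₂(0.071) = 0.2709
Sum ≈ 2.5568 → 2.557 bits.

2.557 bits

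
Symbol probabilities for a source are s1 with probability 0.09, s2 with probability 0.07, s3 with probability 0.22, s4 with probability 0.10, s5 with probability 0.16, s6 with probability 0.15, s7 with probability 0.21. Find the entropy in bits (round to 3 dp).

H = −Σ pᵢ log₂ pᵢ.
−0.09·log₂(0.09) = 0.3127
−0.07·log₂(0.07) = 0.2686
−0.22·log₂(0.22) = 0.4806
−0.10·log₂(0.10) = 0.3322
−0.16·log₂(0.16) = 0.4230
−0.15·log₂(0.15) = 0.4105
−0.21·log₂(0.21) = 0.4728
Sum ≈ 2.7004 → 2.700 bits.

2.700 bits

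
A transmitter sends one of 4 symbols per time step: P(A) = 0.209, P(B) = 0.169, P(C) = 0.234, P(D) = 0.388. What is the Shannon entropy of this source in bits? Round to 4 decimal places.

H = −Σ pᵢ log₂ pᵢ.
−0.209·log₂(0.209) = 0.4720
−0.169·log₂(0.169) = 0.4335
−0.234·log₂(0.234) = 0.4903
−0.388·log₂(0.388) = 0.5300
Sum ≈ 1.9258 → 1.9258 bits.

1.9258 bits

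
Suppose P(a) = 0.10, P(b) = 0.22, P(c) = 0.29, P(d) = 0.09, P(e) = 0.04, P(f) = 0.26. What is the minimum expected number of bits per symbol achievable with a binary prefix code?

Repeatedly combine the two least-probable nodes; the expected code length is the sum of the merged weights.
merge 1/25 + 9/100 → 13/100
merge 1/10 + 13/100 → 23/100
merge 11/50 + 23/100 → 9/20
merge 13/50 + 29/100 → 11/20
merge 9/20 + 11/20 → 1
L = 13/100 + 23/100 + 9/20 + 11/20 + 1 = 59/25 = 2.36 bits/symbol.

2.36 bits/symbol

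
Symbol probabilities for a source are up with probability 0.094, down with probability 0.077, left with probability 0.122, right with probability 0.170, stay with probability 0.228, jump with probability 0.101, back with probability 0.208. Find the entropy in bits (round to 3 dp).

H = −Σ pᵢ log₂ pᵢ.
−0.094·log₂(0.094) = 0.3207
−0.077·log₂(0.077) = 0.2848
−0.122·log₂(0.122) = 0.3703
−0.170·log₂(0.170) = 0.4346
−0.228·log₂(0.228) = 0.4863
−0.101·log₂(0.101) = 0.3341
−0.208·log₂(0.208) = 0.4712
Sum ≈ 2.7019 → 2.702 bits.

2.702 bits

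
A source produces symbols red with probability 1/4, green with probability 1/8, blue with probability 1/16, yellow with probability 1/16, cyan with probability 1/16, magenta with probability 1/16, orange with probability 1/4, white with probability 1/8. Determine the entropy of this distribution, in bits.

2.75 bits

Each probability is a power of 1/2, so log₂(1/p) is an integer.
H = Σ p·log₂(1/p) = 1/4·2 + 1/8·3 + 1/16·4 + 1/16·4 + 1/16·4 + 1/16·4 + 1/4·2 + 1/8·3 = 2.75 bits.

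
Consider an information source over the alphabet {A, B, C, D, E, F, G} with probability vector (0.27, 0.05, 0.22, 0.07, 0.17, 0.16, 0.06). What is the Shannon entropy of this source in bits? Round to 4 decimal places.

2.5764 bits

H = −Σ pᵢ log₂ pᵢ.
−0.27·log₂(0.27) = 0.5100
−0.05·log₂(0.05) = 0.2161
−0.22·log₂(0.22) = 0.4806
−0.07·log₂(0.07) = 0.2686
−0.17·log₂(0.17) = 0.4346
−0.16·log₂(0.16) = 0.4230
−0.06·log₂(0.06) = 0.2435
Sum ≈ 2.5764 → 2.5764 bits.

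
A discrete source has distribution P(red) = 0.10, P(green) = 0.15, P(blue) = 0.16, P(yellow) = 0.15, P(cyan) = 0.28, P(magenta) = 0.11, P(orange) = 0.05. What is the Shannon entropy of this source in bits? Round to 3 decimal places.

2.657 bits

H = −Σ pᵢ log₂ pᵢ.
−0.10·log₂(0.10) = 0.3322
−0.15·log₂(0.15) = 0.4105
−0.16·log₂(0.16) = 0.4230
−0.15·log₂(0.15) = 0.4105
−0.28·log₂(0.28) = 0.5142
−0.11·log₂(0.11) = 0.3503
−0.05·log₂(0.05) = 0.2161
Sum ≈ 2.6569 → 2.657 bits.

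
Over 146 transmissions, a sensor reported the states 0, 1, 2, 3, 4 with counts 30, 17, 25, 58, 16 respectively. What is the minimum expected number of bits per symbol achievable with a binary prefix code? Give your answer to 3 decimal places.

Probabilities are the counts divided by 146.
Repeatedly combine the two least-probable nodes; the expected code length is the sum of the merged weights.
merge 8/73 + 17/146 → 33/146
merge 25/146 + 15/73 → 55/146
merge 33/146 + 55/146 → 44/73
merge 29/73 + 44/73 → 1
L = 33/146 + 55/146 + 44/73 + 1 = 161/73 ≈ 2.205 bits/symbol.

2.205 bits/symbol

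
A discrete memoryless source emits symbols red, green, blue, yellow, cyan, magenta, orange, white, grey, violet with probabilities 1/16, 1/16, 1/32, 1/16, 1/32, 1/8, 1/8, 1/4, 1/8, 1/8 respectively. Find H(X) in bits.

3.0625 bits

Each probability is a power of 1/2, so log₂(1/p) is an integer.
H = Σ p·log₂(1/p) = 1/16·4 + 1/16·4 + 1/32·5 + 1/16·4 + 1/32·5 + 1/8·3 + 1/8·3 + 1/4·2 + 1/8·3 + 1/8·3 = 3.0625 bits.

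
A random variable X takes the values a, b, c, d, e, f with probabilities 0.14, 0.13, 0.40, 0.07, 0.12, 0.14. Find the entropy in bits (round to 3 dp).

2.341 bits

H = −Σ pᵢ log₂ pᵢ.
−0.14·log₂(0.14) = 0.3971
−0.13·log₂(0.13) = 0.3826
−0.40·log₂(0.40) = 0.5288
−0.07·log₂(0.07) = 0.2686
−0.12·log₂(0.12) = 0.3671
−0.14·log₂(0.14) = 0.3971
Sum ≈ 2.3413 → 2.341 bits.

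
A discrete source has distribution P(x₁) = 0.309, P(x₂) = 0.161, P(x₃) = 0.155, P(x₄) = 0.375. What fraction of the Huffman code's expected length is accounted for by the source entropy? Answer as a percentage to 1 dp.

Entropy H = −Σ p log₂ p ≈ 1.8953 bits.
Huffman merges: 31/200+161/1000→79/250; 309/1000+79/250→5/8; 3/8+5/8→1. L = 1941/1000 ≈ 1.9410.
Efficiency = H/L = 1.8953/1.9410 = 97.6%.

97.6%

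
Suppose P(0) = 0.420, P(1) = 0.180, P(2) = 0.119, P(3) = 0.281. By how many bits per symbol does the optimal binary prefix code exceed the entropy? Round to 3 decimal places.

Entropy H = −Σ p log₂ p ≈ 1.8510 bits.
Huffman merges: 119/1000+9/50→299/1000; 281/1000+299/1000→29/50; 21/50+29/50→1. L = 1879/1000 ≈ 1.8790.
L − H = 1.8790 − 1.8510 = 0.028 bits.

0.028 bits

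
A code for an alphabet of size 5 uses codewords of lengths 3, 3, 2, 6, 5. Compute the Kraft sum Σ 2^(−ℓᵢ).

0.546875

With common denominator 2^6 = 64: Σ 2^(−ℓᵢ) = 8/64 + 8/64 + 16/64 + 1/64 + 2/64 = 35/64 = 0.546875.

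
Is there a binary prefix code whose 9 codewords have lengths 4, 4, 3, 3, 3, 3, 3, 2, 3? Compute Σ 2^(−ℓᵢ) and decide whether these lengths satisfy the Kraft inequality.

1.125; no

With common denominator 2^4 = 16: Σ 2^(−ℓᵢ) = 1/16 + 1/16 + 2/16 + 2/16 + 2/16 + 2/16 + 2/16 + 4/16 + 2/16 = 18/16 = 1.125.
Kraft's inequality requires Σ ≤ 1; here Σ = 1.125 > 1, so no such prefix code exists.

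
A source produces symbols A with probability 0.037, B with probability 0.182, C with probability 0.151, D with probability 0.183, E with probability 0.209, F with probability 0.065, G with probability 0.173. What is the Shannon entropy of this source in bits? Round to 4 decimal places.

2.6498 bits

H = −Σ pᵢ log₂ pᵢ.
−0.037·log₂(0.037) = 0.1760
−0.182·log₂(0.182) = 0.4474
−0.151·log₂(0.151) = 0.4118
−0.183·log₂(0.183) = 0.4484
−0.209·log₂(0.209) = 0.4720
−0.065·log₂(0.065) = 0.2563
−0.173·log₂(0.173) = 0.4379
Sum ≈ 2.6498 → 2.6498 bits.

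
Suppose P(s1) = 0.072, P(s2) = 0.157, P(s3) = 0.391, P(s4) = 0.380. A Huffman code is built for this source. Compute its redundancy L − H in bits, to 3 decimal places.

0.085 bits

Entropy H = −Σ p log₂ p ≈ 1.7528 bits.
Huffman merges: 9/125+157/1000→229/1000; 229/1000+19/50→609/1000; 391/1000+609/1000→1. L = 919/500 ≈ 1.8380.
L − H = 1.8380 − 1.7528 = 0.085 bits.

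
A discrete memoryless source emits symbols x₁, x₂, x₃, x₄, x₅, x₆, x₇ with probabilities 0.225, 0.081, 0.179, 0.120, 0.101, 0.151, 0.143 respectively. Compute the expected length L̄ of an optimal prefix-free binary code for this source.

Repeatedly combine the two least-probable nodes; the expected code length is the sum of the merged weights.
merge 81/1000 + 101/1000 → 91/500
merge 3/25 + 143/1000 → 263/1000
merge 151/1000 + 179/1000 → 33/100
merge 91/500 + 9/40 → 407/1000
merge 263/1000 + 33/100 → 593/1000
merge 407/1000 + 593/1000 → 1
L = 91/500 + 263/1000 + 33/100 + 407/1000 + 593/1000 + 1 = 111/40 = 2.775 bits/symbol.

2.775 bits/symbol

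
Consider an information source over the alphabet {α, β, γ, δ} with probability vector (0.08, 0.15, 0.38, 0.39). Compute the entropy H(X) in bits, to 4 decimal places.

H = −Σ pᵢ log₂ pᵢ.
−0.08·log₂(0.08) = 0.2915
−0.15·log₂(0.15) = 0.4105
−0.38·log₂(0.38) = 0.5305
−0.39·log₂(0.39) = 0.5298
Sum ≈ 1.7623 → 1.7623 bits.

1.7623 bits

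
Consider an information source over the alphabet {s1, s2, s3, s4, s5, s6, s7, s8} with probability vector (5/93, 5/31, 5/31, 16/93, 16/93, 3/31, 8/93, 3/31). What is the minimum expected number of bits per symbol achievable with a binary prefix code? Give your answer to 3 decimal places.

2.968 bits/symbol

Repeatedly combine the two least-probable nodes; the expected code length is the sum of the merged weights.
merge 5/93 + 8/93 → 13/93
merge 3/31 + 3/31 → 6/31
merge 13/93 + 5/31 → 28/93
merge 5/31 + 16/93 → 1/3
merge 16/93 + 6/31 → 34/93
merge 28/93 + 1/3 → 59/93
merge 34/93 + 59/93 → 1
L = 13/93 + 6/31 + 28/93 + 1/3 + 34/93 + 59/93 + 1 = 92/31 ≈ 2.968 bits/symbol.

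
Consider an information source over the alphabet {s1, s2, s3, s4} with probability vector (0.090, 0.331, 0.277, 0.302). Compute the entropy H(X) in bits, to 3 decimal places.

H = −Σ pᵢ log₂ pᵢ.
−0.090·log₂(0.090) = 0.3127
−0.331·log₂(0.331) = 0.5280
−0.277·log₂(0.277) = 0.5130
−0.302·log₂(0.302) = 0.5217
Sum ≈ 1.8753 → 1.875 bits.

1.875 bits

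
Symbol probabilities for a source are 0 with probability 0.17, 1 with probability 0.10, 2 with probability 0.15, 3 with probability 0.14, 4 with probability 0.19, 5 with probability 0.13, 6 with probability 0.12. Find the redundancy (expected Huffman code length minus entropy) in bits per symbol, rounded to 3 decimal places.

Entropy H = −Σ p log₂ p ≈ 2.7794 bits.
Huffman merges: 1/10+3/25→11/50; 13/100+7/50→27/100; 3/20+17/100→8/25; 19/100+11/50→41/100; 27/100+8/25→59/100; 41/100+59/100→1. L = 281/100 ≈ 2.8100.
L − H = 2.8100 − 2.7794 = 0.031 bits.

0.031 bits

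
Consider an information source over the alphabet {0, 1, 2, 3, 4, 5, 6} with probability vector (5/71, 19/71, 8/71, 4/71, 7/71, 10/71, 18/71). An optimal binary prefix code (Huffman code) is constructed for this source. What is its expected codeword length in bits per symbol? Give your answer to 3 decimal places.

Repeatedly combine the two least-probable nodes; the expected code length is the sum of the merged weights.
merge 4/71 + 5/71 → 9/71
merge 7/71 + 8/71 → 15/71
merge 9/71 + 10/71 → 19/71
merge 15/71 + 18/71 → 33/71
merge 19/71 + 19/71 → 38/71
merge 33/71 + 38/71 → 1
L = 9/71 + 15/71 + 19/71 + 33/71 + 38/71 + 1 = 185/71 ≈ 2.606 bits/symbol.

2.606 bits/symbol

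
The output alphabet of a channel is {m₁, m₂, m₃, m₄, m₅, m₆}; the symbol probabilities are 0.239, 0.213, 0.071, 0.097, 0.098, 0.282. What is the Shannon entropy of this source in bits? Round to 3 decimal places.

2.410 bits

H = −Σ pᵢ log₂ pᵢ.
−0.239·log₂(0.239) = 0.4935
−0.213·log₂(0.213) = 0.4752
−0.071·log₂(0.071) = 0.2709
−0.097·log₂(0.097) = 0.3265
−0.098·log₂(0.098) = 0.3284
−0.282·log₂(0.282) = 0.5150
Sum ≈ 2.4096 → 2.410 bits.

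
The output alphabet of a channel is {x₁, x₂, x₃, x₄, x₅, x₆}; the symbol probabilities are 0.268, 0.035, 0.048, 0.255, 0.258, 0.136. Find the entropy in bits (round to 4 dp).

H = −Σ pᵢ log₂ pᵢ.
−0.268·log₂(0.268) = 0.5091
−0.035·log₂(0.035) = 0.1693
−0.048·log₂(0.048) = 0.2103
−0.255·log₂(0.255) = 0.5027
−0.258·log₂(0.258) = 0.5043
−0.136·log₂(0.136) = 0.3915
Sum ≈ 2.2871 → 2.2871 bits.

2.2871 bits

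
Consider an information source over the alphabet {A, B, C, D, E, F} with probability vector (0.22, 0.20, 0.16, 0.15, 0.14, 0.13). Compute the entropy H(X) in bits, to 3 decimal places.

H = −Σ pᵢ log₂ pᵢ.
−0.22·log₂(0.22) = 0.4806
−0.20·log₂(0.20) = 0.4644
−0.16·log₂(0.16) = 0.4230
−0.15·log₂(0.15) = 0.4105
−0.14·log₂(0.14) = 0.3971
−0.13·log₂(0.13) = 0.3826
Sum ≈ 2.5583 → 2.558 bits.

2.558 bits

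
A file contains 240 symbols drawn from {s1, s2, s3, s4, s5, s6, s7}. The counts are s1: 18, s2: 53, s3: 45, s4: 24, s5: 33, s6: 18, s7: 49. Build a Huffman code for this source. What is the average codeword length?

2.725 bits/symbol

Probabilities are the counts divided by 240.
Repeatedly combine the two least-probable nodes; the expected code length is the sum of the merged weights.
merge 3/40 + 3/40 → 3/20
merge 1/10 + 11/80 → 19/80
merge 3/20 + 3/16 → 27/80
merge 49/240 + 53/240 → 17/40
merge 19/80 + 27/80 → 23/40
merge 17/40 + 23/40 → 1
L = 3/20 + 19/80 + 27/80 + 17/40 + 23/40 + 1 = 109/40 = 2.725 bits/symbol.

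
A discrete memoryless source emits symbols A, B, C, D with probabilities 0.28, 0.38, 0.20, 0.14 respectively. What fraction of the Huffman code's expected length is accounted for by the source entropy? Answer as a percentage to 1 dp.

Entropy H = −Σ p log₂ p ≈ 1.9062 bits.
Huffman merges: 7/50+1/5→17/50; 7/25+17/50→31/50; 19/50+31/50→1. L = 49/25 ≈ 1.9600.
Efficiency = H/L = 1.9062/1.9600 = 97.3%.

97.3%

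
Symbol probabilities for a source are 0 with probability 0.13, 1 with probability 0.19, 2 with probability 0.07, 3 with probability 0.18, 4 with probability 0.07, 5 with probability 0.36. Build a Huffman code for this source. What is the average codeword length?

2.41 bits/symbol

Repeatedly combine the two least-probable nodes; the expected code length is the sum of the merged weights.
merge 7/100 + 7/100 → 7/50
merge 13/100 + 7/50 → 27/100
merge 9/50 + 19/100 → 37/100
merge 27/100 + 9/25 → 63/100
merge 37/100 + 63/100 → 1
L = 7/50 + 27/100 + 37/100 + 63/100 + 1 = 241/100 = 2.41 bits/symbol.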